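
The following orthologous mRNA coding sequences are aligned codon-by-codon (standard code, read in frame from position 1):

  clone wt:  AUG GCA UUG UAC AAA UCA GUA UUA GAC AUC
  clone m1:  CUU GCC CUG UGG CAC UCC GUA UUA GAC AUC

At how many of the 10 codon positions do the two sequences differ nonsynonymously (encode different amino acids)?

3

Codon 1: AUG Met / CUU Leu — nonsynonymous.
Codon 2: GCA Ala / GCC Ala — synonymous.
Codon 3: UUG Leu / CUG Leu — synonymous.
Codon 4: UAC Tyr / UGG Trp — nonsynonymous.
Codon 5: AAA Lys / CAC His — nonsynonymous.
Codon 6: UCA Ser / UCC Ser — synonymous.
Codon 7: GUA Val / GUA Val — identical.
Codon 8: UUA Leu / UUA Leu — identical.
Codon 9: GAC Asp / GAC Asp — identical.
Codon 10: AUC Ile / AUC Ile — identical.
Nonsynonymous differences: 3.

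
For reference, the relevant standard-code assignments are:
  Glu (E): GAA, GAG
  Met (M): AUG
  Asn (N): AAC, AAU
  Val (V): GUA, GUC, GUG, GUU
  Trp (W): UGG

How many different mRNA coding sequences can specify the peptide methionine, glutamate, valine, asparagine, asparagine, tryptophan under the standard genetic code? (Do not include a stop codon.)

Met: 1 codon.
Glu: 2 codons.
Val: 4 codons.
Asn: 2 codons.
Asn: 2 codons.
Trp: 1 codon.
1 × 2 × 4 × 2 × 2 × 1 = 32.

32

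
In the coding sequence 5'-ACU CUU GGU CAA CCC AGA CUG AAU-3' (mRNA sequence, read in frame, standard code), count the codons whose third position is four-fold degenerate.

Codon 1 ACU (Thr): third position 4-fold.
Codon 2 CUU (Leu): third position 4-fold.
Codon 3 GGU (Gly): third position 4-fold.
Codon 4 CAA (Gln): third position 2-fold.
Codon 5 CCC (Pro): third position 4-fold.
Codon 6 AGA (Arg): third position 2-fold.
Codon 7 CUG (Leu): third position 4-fold.
Codon 8 AAU (Asn): third position 2-fold.
Four-fold degenerate third positions: 5.

5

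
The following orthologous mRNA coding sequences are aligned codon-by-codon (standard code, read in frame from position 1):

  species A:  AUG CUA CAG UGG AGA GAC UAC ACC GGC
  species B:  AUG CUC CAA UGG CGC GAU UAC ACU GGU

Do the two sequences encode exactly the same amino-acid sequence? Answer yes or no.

Codon 1: AUG Met / AUG Met — identical.
Codon 2: CUA Leu / CUC Leu — synonymous.
Codon 3: CAG Gln / CAA Gln — synonymous.
Codon 4: UGG Trp / UGG Trp — identical.
Codon 5: AGA Arg / CGC Arg — synonymous.
Codon 6: GAC Asp / GAU Asp — synonymous.
Codon 7: UAC Tyr / UAC Tyr — identical.
Codon 8: ACC Thr / ACU Thr — synonymous.
Codon 9: GGC Gly / GGU Gly — synonymous.
Nonsynonymous differences: 0 → same protein.

yes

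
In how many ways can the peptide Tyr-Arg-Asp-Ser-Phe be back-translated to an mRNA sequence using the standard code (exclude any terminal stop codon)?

288

Tyr: 2 codons.
Arg: 6 codons.
Asp: 2 codons.
Ser: 6 codons.
Phe: 2 codons.
2 × 6 × 2 × 6 × 2 = 288.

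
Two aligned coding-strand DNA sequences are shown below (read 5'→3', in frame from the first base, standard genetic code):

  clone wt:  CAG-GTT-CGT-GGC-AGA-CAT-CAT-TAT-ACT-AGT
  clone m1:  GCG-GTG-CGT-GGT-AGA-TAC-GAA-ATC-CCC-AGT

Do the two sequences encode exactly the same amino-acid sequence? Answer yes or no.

Codon 1: CAG Gln / GCG Ala — nonsynonymous.
Codon 2: GTT Val / GTG Val — synonymous.
Codon 3: CGT Arg / CGT Arg — identical.
Codon 4: GGC Gly / GGT Gly — synonymous.
Codon 5: AGA Arg / AGA Arg — identical.
Codon 6: CAT His / TAC Tyr — nonsynonymous.
Codon 7: CAT His / GAA Glu — nonsynonymous.
Codon 8: TAT Tyr / ATC Ile — nonsynonymous.
Codon 9: ACT Thr / CCC Pro — nonsynonymous.
Codon 10: AGT Ser / AGT Ser — identical.
Nonsynonymous differences: 5 → different protein.

no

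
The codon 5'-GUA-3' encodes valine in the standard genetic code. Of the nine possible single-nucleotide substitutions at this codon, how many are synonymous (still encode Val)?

3

Position 1: none → 0 synonymous.
Position 2: none → 0 synonymous.
Position 3: GUU, GUC, GUG → 3 synonymous.
Total: 0 + 0 + 3 = 3.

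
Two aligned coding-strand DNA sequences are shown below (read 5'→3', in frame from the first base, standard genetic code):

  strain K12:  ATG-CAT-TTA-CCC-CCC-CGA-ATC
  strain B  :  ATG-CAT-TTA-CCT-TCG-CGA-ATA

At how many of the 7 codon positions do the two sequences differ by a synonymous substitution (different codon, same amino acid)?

Codon 1: ATG Met / ATG Met — identical.
Codon 2: CAT His / CAT His — identical.
Codon 3: TTA Leu / TTA Leu — identical.
Codon 4: CCC Pro / CCT Pro — synonymous.
Codon 5: CCC Pro / TCG Ser — nonsynonymous.
Codon 6: CGA Arg / CGA Arg — identical.
Codon 7: ATC Ile / ATA Ile — synonymous.
Synonymous differences: 2.

2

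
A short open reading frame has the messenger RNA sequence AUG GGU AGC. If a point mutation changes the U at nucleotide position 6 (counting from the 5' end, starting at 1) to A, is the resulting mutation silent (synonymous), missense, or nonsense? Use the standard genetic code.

Position 6 falls in codon 2: GGU → Gly.
After the substitution the codon is GGA → Gly.
Both encode Gly, so the change is synonymous.

silent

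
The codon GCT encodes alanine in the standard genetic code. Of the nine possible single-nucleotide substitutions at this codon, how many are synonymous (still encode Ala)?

Position 1: none → 0 synonymous.
Position 2: none → 0 synonymous.
Position 3: GCC, GCA, GCG → 3 synonymous.
Total: 0 + 0 + 3 = 3.

3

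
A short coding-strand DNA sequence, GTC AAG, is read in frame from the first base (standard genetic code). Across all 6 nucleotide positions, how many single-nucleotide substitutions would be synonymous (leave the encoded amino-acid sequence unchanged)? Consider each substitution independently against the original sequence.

4

Codon 1 (GTC, Val): 3 synonymous substitutions.
Codon 2 (AAG, Lys): 1 synonymous substitution.
Total: 3 + 1 = 4.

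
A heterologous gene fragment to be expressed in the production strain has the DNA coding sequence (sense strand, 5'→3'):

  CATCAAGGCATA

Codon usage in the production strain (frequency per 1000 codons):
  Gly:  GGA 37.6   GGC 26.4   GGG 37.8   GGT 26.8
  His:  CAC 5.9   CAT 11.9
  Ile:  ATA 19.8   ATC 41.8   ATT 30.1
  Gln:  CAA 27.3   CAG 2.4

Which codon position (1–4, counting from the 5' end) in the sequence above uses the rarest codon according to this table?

1

Codon 1 CAT (His): 11.9 per 1000.
Codon 2 CAA (Gln): 27.3 per 1000.
Codon 3 GGC (Gly): 26.4 per 1000.
Codon 4 ATA (Ile): 19.8 per 1000.
Lowest frequency is 11.9 at codon 1.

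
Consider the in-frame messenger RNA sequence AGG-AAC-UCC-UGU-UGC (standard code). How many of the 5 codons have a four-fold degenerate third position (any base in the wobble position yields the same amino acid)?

1

Codon 1 AGG (Arg): third position 2-fold.
Codon 2 AAC (Asn): third position 2-fold.
Codon 3 UCC (Ser): third position 4-fold.
Codon 4 UGU (Cys): third position 2-fold.
Codon 5 UGC (Cys): third position 2-fold.
Four-fold degenerate third positions: 1.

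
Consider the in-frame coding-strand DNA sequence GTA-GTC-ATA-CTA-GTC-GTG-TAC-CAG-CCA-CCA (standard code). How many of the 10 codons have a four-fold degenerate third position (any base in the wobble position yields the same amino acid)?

7

Codon 1 GTA (Val): third position 4-fold.
Codon 2 GTC (Val): third position 4-fold.
Codon 3 ATA (Ile): third position 3-fold.
Codon 4 CTA (Leu): third position 4-fold.
Codon 5 GTC (Val): third position 4-fold.
Codon 6 GTG (Val): third position 4-fold.
Codon 7 TAC (Tyr): third position 2-fold.
Codon 8 CAG (Gln): third position 2-fold.
Codon 9 CCA (Pro): third position 4-fold.
Codon 10 CCA (Pro): third position 4-fold.
Four-fold degenerate third positions: 7.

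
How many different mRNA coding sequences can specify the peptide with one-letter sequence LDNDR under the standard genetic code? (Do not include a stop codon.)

Leu: 6 codons.
Asp: 2 codons.
Asn: 2 codons.
Asp: 2 codons.
Arg: 6 codons.
6 × 2 × 2 × 2 × 6 = 288.

288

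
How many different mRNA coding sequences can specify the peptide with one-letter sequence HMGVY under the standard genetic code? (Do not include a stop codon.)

64

His: 2 codons.
Met: 1 codon.
Gly: 4 codons.
Val: 4 codons.
Tyr: 2 codons.
2 × 1 × 4 × 4 × 2 = 64.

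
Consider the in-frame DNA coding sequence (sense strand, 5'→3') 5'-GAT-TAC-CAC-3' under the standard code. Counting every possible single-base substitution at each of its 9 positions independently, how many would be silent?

3

Codon 1 (GAT, Asp): 1 synonymous substitution.
Codon 2 (TAC, Tyr): 1 synonymous substitution.
Codon 3 (CAC, His): 1 synonymous substitution.
Total: 1 + 1 + 1 = 3.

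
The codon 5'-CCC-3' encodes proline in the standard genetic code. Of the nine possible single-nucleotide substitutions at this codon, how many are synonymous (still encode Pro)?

3

Position 1: none → 0 synonymous.
Position 2: none → 0 synonymous.
Position 3: CCU, CCA, CCG → 3 synonymous.
Total: 0 + 0 + 3 = 3.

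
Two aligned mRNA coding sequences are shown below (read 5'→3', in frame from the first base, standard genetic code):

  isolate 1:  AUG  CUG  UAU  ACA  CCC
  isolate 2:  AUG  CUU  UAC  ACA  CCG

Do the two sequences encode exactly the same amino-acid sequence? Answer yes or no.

Codon 1: AUG Met / AUG Met — identical.
Codon 2: CUG Leu / CUU Leu — synonymous.
Codon 3: UAU Tyr / UAC Tyr — synonymous.
Codon 4: ACA Thr / ACA Thr — identical.
Codon 5: CCC Pro / CCG Pro — synonymous.
Nonsynonymous differences: 0 → same protein.

yes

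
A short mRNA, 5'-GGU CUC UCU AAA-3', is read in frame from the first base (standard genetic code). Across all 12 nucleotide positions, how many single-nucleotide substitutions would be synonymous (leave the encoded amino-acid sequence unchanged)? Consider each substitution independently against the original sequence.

10

Codon 1 (GGU, Gly): 3 synonymous substitutions.
Codon 2 (CUC, Leu): 3 synonymous substitutions.
Codon 3 (UCU, Ser): 3 synonymous substitutions.
Codon 4 (AAA, Lys): 1 synonymous substitution.
Total: 3 + 3 + 3 + 1 = 10.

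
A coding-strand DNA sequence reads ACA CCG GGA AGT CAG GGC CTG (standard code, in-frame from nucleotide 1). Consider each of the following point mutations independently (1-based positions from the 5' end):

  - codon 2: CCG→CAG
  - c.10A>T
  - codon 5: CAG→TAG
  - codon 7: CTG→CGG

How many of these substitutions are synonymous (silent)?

0

Codon 2: CCG (Pro) → CAG (Gln) — missense.
Codon 4: AGT (Ser) → TGT (Cys) — missense.
Codon 5: CAG (Gln) → TAG (Stop) — nonsense.
Codon 7: CTG (Leu) → CGG (Arg) — missense.
Synonymous: 0 of 4.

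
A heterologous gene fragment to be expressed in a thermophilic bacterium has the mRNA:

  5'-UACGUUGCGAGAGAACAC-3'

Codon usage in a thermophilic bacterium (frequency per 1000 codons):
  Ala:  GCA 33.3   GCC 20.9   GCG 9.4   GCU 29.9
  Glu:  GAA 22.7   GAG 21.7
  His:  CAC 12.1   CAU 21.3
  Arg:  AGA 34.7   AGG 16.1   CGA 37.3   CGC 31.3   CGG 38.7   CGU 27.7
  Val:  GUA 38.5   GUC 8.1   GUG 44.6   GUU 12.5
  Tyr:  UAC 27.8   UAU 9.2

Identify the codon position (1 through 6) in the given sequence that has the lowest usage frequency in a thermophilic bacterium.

Codon 1 UAC (Tyr): 27.8 per 1000.
Codon 2 GUU (Val): 12.5 per 1000.
Codon 3 GCG (Ala): 9.4 per 1000.
Codon 4 AGA (Arg): 34.7 per 1000.
Codon 5 GAA (Glu): 22.7 per 1000.
Codon 6 CAC (His): 12.1 per 1000.
Lowest frequency is 9.4 at codon 3.

3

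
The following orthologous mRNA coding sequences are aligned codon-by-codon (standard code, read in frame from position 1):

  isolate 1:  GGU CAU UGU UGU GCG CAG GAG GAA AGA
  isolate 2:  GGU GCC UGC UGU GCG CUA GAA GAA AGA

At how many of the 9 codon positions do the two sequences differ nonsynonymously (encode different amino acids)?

Codon 1: GGU Gly / GGU Gly — identical.
Codon 2: CAU His / GCC Ala — nonsynonymous.
Codon 3: UGU Cys / UGC Cys — synonymous.
Codon 4: UGU Cys / UGU Cys — identical.
Codon 5: GCG Ala / GCG Ala — identical.
Codon 6: CAG Gln / CUA Leu — nonsynonymous.
Codon 7: GAG Glu / GAA Glu — synonymous.
Codon 8: GAA Glu / GAA Glu — identical.
Codon 9: AGA Arg / AGA Arg — identical.
Nonsynonymous differences: 2.

2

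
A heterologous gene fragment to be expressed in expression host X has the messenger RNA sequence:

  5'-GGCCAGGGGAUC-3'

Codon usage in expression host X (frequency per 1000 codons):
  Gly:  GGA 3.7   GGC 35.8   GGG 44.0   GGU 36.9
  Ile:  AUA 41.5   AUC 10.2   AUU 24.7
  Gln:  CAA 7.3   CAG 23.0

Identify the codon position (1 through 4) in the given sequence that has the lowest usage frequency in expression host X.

Codon 1 GGC (Gly): 35.8 per 1000.
Codon 2 CAG (Gln): 23.0 per 1000.
Codon 3 GGG (Gly): 44.0 per 1000.
Codon 4 AUC (Ile): 10.2 per 1000.
Lowest frequency is 10.2 at codon 4.

4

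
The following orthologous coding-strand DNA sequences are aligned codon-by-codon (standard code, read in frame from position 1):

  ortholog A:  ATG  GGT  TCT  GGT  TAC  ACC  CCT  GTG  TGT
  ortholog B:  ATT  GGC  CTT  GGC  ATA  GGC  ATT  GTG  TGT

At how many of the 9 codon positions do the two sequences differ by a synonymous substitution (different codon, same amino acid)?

2

Codon 1: ATG Met / ATT Ile — nonsynonymous.
Codon 2: GGT Gly / GGC Gly — synonymous.
Codon 3: TCT Ser / CTT Leu — nonsynonymous.
Codon 4: GGT Gly / GGC Gly — synonymous.
Codon 5: TAC Tyr / ATA Ile — nonsynonymous.
Codon 6: ACC Thr / GGC Gly — nonsynonymous.
Codon 7: CCT Pro / ATT Ile — nonsynonymous.
Codon 8: GTG Val / GTG Val — identical.
Codon 9: TGT Cys / TGT Cys — identical.
Synonymous differences: 2.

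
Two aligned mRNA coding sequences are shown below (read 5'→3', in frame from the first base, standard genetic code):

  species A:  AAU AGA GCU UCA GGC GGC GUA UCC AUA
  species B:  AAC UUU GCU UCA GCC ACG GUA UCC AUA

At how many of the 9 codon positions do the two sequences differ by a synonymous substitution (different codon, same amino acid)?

1

Codon 1: AAU Asn / AAC Asn — synonymous.
Codon 2: AGA Arg / UUU Phe — nonsynonymous.
Codon 3: GCU Ala / GCU Ala — identical.
Codon 4: UCA Ser / UCA Ser — identical.
Codon 5: GGC Gly / GCC Ala — nonsynonymous.
Codon 6: GGC Gly / ACG Thr — nonsynonymous.
Codon 7: GUA Val / GUA Val — identical.
Codon 8: UCC Ser / UCC Ser — identical.
Codon 9: AUA Ile / AUA Ile — identical.
Synonymous differences: 1.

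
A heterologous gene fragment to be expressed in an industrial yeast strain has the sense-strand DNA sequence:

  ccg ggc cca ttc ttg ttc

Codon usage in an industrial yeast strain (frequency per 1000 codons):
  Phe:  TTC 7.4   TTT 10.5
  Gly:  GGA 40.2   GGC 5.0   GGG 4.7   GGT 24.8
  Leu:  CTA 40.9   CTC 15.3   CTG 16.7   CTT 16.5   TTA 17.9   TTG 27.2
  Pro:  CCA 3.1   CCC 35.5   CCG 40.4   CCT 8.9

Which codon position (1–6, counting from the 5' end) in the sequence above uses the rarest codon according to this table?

3

Codon 1 CCG (Pro): 40.4 per 1000.
Codon 2 GGC (Gly): 5.0 per 1000.
Codon 3 CCA (Pro): 3.1 per 1000.
Codon 4 TTC (Phe): 7.4 per 1000.
Codon 5 TTG (Leu): 27.2 per 1000.
Codon 6 TTC (Phe): 7.4 per 1000.
Lowest frequency is 3.1 at codon 3.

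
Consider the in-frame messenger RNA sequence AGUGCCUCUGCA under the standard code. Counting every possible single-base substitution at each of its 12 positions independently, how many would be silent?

10

Codon 1 (AGU, Ser): 1 synonymous substitution.
Codon 2 (GCC, Ala): 3 synonymous substitutions.
Codon 3 (UCU, Ser): 3 synonymous substitutions.
Codon 4 (GCA, Ala): 3 synonymous substitutions.
Total: 1 + 3 + 3 + 3 = 10.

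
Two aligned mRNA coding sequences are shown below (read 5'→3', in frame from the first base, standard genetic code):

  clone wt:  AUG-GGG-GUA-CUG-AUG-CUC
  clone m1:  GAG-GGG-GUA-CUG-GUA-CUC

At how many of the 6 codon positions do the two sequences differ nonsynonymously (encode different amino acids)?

2

Codon 1: AUG Met / GAG Glu — nonsynonymous.
Codon 2: GGG Gly / GGG Gly — identical.
Codon 3: GUA Val / GUA Val — identical.
Codon 4: CUG Leu / CUG Leu — identical.
Codon 5: AUG Met / GUA Val — nonsynonymous.
Codon 6: CUC Leu / CUC Leu — identical.
Nonsynonymous differences: 2.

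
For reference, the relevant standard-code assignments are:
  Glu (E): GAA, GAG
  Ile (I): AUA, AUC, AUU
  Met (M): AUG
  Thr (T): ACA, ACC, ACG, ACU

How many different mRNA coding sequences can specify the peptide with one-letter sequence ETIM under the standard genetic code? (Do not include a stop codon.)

24

Glu: 2 codons.
Thr: 4 codons.
Ile: 3 codons.
Met: 1 codon.
2 × 4 × 3 × 1 = 24.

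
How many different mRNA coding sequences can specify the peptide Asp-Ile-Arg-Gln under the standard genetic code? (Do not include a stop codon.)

Asp: 2 codons.
Ile: 3 codons.
Arg: 6 codons.
Gln: 2 codons.
2 × 3 × 6 × 2 = 72.

72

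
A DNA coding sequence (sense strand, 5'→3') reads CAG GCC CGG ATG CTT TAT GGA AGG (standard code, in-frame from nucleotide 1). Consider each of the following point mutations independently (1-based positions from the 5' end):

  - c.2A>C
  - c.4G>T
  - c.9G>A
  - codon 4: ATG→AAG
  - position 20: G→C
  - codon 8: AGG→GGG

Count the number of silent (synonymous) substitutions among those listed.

Codon 1: CAG (Gln) → CCG (Pro) — missense.
Codon 2: GCC (Ala) → TCC (Ser) — missense.
Codon 3: CGG (Arg) → CGA (Arg) — synonymous.
Codon 4: ATG (Met) → AAG (Lys) — missense.
Codon 7: GGA (Gly) → GCA (Ala) — missense.
Codon 8: AGG (Arg) → GGG (Gly) — missense.
Synonymous: 1 of 6.

1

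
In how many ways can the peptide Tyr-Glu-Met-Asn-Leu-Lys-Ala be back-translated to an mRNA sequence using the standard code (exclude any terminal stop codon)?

Tyr: 2 codons.
Glu: 2 codons.
Met: 1 codon.
Asn: 2 codons.
Leu: 6 codons.
Lys: 2 codons.
Ala: 4 codons.
2 × 2 × 1 × 2 × 6 × 2 × 4 = 384.

384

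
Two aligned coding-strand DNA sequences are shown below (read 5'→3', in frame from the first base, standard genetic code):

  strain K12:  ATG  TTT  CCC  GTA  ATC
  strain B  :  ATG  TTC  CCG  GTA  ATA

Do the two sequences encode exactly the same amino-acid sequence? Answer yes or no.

yes

Codon 1: ATG Met / ATG Met — identical.
Codon 2: TTT Phe / TTC Phe — synonymous.
Codon 3: CCC Pro / CCG Pro — synonymous.
Codon 4: GTA Val / GTA Val — identical.
Codon 5: ATC Ile / ATA Ile — synonymous.
Nonsynonymous differences: 0 → same protein.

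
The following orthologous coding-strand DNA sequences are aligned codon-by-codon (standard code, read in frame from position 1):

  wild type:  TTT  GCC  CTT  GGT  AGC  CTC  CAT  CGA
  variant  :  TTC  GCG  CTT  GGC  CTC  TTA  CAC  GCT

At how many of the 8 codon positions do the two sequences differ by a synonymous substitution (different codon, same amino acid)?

Codon 1: TTT Phe / TTC Phe — synonymous.
Codon 2: GCC Ala / GCG Ala — synonymous.
Codon 3: CTT Leu / CTT Leu — identical.
Codon 4: GGT Gly / GGC Gly — synonymous.
Codon 5: AGC Ser / CTC Leu — nonsynonymous.
Codon 6: CTC Leu / TTA Leu — synonymous.
Codon 7: CAT His / CAC His — synonymous.
Codon 8: CGA Arg / GCT Ala — nonsynonymous.
Synonymous differences: 5.

5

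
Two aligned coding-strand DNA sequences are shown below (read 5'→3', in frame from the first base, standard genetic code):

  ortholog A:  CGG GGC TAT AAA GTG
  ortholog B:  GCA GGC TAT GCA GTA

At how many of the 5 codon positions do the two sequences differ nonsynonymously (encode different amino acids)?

2

Codon 1: CGG Arg / GCA Ala — nonsynonymous.
Codon 2: GGC Gly / GGC Gly — identical.
Codon 3: TAT Tyr / TAT Tyr — identical.
Codon 4: AAA Lys / GCA Ala — nonsynonymous.
Codon 5: GTG Val / GTA Val — synonymous.
Nonsynonymous differences: 2.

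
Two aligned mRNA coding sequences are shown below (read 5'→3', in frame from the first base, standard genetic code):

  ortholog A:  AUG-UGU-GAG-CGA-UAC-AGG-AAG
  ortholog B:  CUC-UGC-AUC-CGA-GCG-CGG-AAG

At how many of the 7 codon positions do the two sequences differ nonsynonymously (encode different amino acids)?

Codon 1: AUG Met / CUC Leu — nonsynonymous.
Codon 2: UGU Cys / UGC Cys — synonymous.
Codon 3: GAG Glu / AUC Ile — nonsynonymous.
Codon 4: CGA Arg / CGA Arg — identical.
Codon 5: UAC Tyr / GCG Ala — nonsynonymous.
Codon 6: AGG Arg / CGG Arg — synonymous.
Codon 7: AAG Lys / AAG Lys — identical.
Nonsynonymous differences: 3.

3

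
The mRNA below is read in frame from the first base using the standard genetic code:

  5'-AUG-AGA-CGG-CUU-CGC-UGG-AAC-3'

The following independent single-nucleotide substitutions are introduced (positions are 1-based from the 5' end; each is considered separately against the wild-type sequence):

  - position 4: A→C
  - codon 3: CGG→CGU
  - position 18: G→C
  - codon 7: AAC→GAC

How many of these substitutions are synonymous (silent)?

Codon 2: AGA (Arg) → CGA (Arg) — synonymous.
Codon 3: CGG (Arg) → CGU (Arg) — synonymous.
Codon 6: UGG (Trp) → UGC (Cys) — missense.
Codon 7: AAC (Asn) → GAC (Asp) — missense.
Synonymous: 2 of 4.

2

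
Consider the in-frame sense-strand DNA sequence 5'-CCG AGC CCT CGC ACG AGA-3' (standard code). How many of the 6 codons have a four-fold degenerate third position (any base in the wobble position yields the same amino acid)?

Codon 1 CCG (Pro): third position 4-fold.
Codon 2 AGC (Ser): third position 2-fold.
Codon 3 CCT (Pro): third position 4-fold.
Codon 4 CGC (Arg): third position 4-fold.
Codon 5 ACG (Thr): third position 4-fold.
Codon 6 AGA (Arg): third position 2-fold.
Four-fold degenerate third positions: 4.

4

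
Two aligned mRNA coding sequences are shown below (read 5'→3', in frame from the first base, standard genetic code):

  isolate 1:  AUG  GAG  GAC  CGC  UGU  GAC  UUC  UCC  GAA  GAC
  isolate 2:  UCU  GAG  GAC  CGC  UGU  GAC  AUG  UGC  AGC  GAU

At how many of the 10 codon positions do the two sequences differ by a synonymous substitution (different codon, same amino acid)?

1

Codon 1: AUG Met / UCU Ser — nonsynonymous.
Codon 2: GAG Glu / GAG Glu — identical.
Codon 3: GAC Asp / GAC Asp — identical.
Codon 4: CGC Arg / CGC Arg — identical.
Codon 5: UGU Cys / UGU Cys — identical.
Codon 6: GAC Asp / GAC Asp — identical.
Codon 7: UUC Phe / AUG Met — nonsynonymous.
Codon 8: UCC Ser / UGC Cys — nonsynonymous.
Codon 9: GAA Glu / AGC Ser — nonsynonymous.
Codon 10: GAC Asp / GAU Asp — synonymous.
Synonymous differences: 1.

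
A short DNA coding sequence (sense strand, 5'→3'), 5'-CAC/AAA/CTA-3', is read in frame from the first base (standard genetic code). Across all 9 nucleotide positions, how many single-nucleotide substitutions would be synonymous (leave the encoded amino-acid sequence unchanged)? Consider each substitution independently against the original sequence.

Codon 1 (CAC, His): 1 synonymous substitution.
Codon 2 (AAA, Lys): 1 synonymous substitution.
Codon 3 (CTA, Leu): 4 synonymous substitutions.
Total: 1 + 1 + 4 = 6.

6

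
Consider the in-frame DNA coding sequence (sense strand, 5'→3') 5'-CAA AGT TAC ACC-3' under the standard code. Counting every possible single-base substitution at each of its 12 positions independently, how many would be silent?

Codon 1 (CAA, Gln): 1 synonymous substitution.
Codon 2 (AGT, Ser): 1 synonymous substitution.
Codon 3 (TAC, Tyr): 1 synonymous substitution.
Codon 4 (ACC, Thr): 3 synonymous substitutions.
Total: 1 + 1 + 1 + 3 = 6.

6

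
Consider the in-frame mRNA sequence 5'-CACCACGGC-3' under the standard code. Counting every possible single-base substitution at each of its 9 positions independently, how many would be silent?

Codon 1 (CAC, His): 1 synonymous substitution.
Codon 2 (CAC, His): 1 synonymous substitution.
Codon 3 (GGC, Gly): 3 synonymous substitutions.
Total: 1 + 1 + 3 = 5.

5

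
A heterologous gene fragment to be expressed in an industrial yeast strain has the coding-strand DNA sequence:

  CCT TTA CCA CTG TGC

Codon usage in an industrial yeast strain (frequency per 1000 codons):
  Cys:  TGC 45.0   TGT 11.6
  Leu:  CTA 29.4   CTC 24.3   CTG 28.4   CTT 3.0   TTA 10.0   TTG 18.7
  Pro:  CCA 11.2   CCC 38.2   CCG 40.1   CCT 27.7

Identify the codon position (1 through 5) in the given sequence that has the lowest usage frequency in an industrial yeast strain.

2

Codon 1 CCT (Pro): 27.7 per 1000.
Codon 2 TTA (Leu): 10.0 per 1000.
Codon 3 CCA (Pro): 11.2 per 1000.
Codon 4 CTG (Leu): 28.4 per 1000.
Codon 5 TGC (Cys): 45.0 per 1000.
Lowest frequency is 10.0 at codon 2.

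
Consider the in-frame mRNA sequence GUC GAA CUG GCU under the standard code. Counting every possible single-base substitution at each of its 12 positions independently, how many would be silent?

11

Codon 1 (GUC, Val): 3 synonymous substitutions.
Codon 2 (GAA, Glu): 1 synonymous substitution.
Codon 3 (CUG, Leu): 4 synonymous substitutions.
Codon 4 (GCU, Ala): 3 synonymous substitutions.
Total: 3 + 1 + 4 + 3 = 11.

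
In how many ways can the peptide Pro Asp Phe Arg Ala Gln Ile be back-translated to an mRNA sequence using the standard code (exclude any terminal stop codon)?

2304

Pro: 4 codons.
Asp: 2 codons.
Phe: 2 codons.
Arg: 6 codons.
Ala: 4 codons.
Gln: 2 codons.
Ile: 3 codons.
4 × 2 × 2 × 6 × 4 × 2 × 3 = 2304.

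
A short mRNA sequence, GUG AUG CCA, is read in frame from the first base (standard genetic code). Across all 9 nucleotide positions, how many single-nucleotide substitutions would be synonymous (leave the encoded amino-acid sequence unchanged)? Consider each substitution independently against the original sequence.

Codon 1 (GUG, Val): 3 synonymous substitutions.
Codon 2 (AUG, Met): 0 synonymous substitutions.
Codon 3 (CCA, Pro): 3 synonymous substitutions.
Total: 3 + 0 + 3 = 6.

6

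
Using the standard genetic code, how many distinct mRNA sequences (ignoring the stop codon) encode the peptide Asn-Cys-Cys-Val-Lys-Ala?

Asn: 2 codons.
Cys: 2 codons.
Cys: 2 codons.
Val: 4 codons.
Lys: 2 codons.
Ala: 4 codons.
2 × 2 × 2 × 4 × 2 × 4 = 256.

256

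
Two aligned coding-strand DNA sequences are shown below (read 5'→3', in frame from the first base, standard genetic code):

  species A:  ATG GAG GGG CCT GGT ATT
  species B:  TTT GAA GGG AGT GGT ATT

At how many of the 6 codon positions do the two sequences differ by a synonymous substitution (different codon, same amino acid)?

1

Codon 1: ATG Met / TTT Phe — nonsynonymous.
Codon 2: GAG Glu / GAA Glu — synonymous.
Codon 3: GGG Gly / GGG Gly — identical.
Codon 4: CCT Pro / AGT Ser — nonsynonymous.
Codon 5: GGT Gly / GGT Gly — identical.
Codon 6: ATT Ile / ATT Ile — identical.
Synonymous differences: 1.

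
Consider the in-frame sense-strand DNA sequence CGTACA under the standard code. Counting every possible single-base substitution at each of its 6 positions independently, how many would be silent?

6

Codon 1 (CGT, Arg): 3 synonymous substitutions.
Codon 2 (ACA, Thr): 3 synonymous substitutions.
Total: 3 + 3 = 6.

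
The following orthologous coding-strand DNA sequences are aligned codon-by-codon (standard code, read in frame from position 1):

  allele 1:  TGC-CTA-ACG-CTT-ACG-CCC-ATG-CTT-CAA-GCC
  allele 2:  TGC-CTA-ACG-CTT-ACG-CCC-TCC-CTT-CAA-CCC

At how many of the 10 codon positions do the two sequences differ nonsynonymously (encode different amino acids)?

2

Codon 1: TGC Cys / TGC Cys — identical.
Codon 2: CTA Leu / CTA Leu — identical.
Codon 3: ACG Thr / ACG Thr — identical.
Codon 4: CTT Leu / CTT Leu — identical.
Codon 5: ACG Thr / ACG Thr — identical.
Codon 6: CCC Pro / CCC Pro — identical.
Codon 7: ATG Met / TCC Ser — nonsynonymous.
Codon 8: CTT Leu / CTT Leu — identical.
Codon 9: CAA Gln / CAA Gln — identical.
Codon 10: GCC Ala / CCC Pro — nonsynonymous.
Nonsynonymous differences: 2.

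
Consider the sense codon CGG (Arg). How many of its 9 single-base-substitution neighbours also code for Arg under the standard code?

Position 1: AGG → 1 synonymous.
Position 2: none → 0 synonymous.
Position 3: CGT, CGC, CGA → 3 synonymous.
Total: 1 + 0 + 3 = 4.

4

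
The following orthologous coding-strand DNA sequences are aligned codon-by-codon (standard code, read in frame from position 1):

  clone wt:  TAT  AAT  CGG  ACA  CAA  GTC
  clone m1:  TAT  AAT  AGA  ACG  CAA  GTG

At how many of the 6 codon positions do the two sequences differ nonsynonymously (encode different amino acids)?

Codon 1: TAT Tyr / TAT Tyr — identical.
Codon 2: AAT Asn / AAT Asn — identical.
Codon 3: CGG Arg / AGA Arg — synonymous.
Codon 4: ACA Thr / ACG Thr — synonymous.
Codon 5: CAA Gln / CAA Gln — identical.
Codon 6: GTC Val / GTG Val — synonymous.
Nonsynonymous differences: 0.

0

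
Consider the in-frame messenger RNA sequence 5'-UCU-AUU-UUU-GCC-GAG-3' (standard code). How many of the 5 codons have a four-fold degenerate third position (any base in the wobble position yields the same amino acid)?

2

Codon 1 UCU (Ser): third position 4-fold.
Codon 2 AUU (Ile): third position 3-fold.
Codon 3 UUU (Phe): third position 2-fold.
Codon 4 GCC (Ala): third position 4-fold.
Codon 5 GAG (Glu): third position 2-fold.
Four-fold degenerate third positions: 2.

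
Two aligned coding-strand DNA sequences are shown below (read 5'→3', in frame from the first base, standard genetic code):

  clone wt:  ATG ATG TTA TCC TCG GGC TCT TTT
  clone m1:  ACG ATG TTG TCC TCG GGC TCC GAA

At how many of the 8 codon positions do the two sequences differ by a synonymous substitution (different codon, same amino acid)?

Codon 1: ATG Met / ACG Thr — nonsynonymous.
Codon 2: ATG Met / ATG Met — identical.
Codon 3: TTA Leu / TTG Leu — synonymous.
Codon 4: TCC Ser / TCC Ser — identical.
Codon 5: TCG Ser / TCG Ser — identical.
Codon 6: GGC Gly / GGC Gly — identical.
Codon 7: TCT Ser / TCC Ser — synonymous.
Codon 8: TTT Phe / GAA Glu — nonsynonymous.
Synonymous differences: 2.

2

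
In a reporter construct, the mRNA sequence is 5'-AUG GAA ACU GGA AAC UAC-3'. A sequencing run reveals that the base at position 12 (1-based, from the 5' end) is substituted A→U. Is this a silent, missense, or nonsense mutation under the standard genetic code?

silent

Position 12 falls in codon 4: GGA → Gly.
After the substitution the codon is GGU → Gly.
Both encode Gly, so the change is synonymous.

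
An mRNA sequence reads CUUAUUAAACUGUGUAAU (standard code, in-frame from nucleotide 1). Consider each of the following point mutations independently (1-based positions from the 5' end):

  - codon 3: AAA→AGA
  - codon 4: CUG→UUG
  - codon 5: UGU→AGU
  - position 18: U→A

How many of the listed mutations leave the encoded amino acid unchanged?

Codon 3: AAA (Lys) → AGA (Arg) — missense.
Codon 4: CUG (Leu) → UUG (Leu) — synonymous.
Codon 5: UGU (Cys) → AGU (Ser) — missense.
Codon 6: AAU (Asn) → AAA (Lys) — missense.
Synonymous: 1 of 4.

1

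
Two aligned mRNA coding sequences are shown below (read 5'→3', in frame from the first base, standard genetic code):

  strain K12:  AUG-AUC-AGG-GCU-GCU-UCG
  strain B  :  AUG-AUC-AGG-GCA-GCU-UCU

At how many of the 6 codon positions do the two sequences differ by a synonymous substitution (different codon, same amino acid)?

Codon 1: AUG Met / AUG Met — identical.
Codon 2: AUC Ile / AUC Ile — identical.
Codon 3: AGG Arg / AGG Arg — identical.
Codon 4: GCU Ala / GCA Ala — synonymous.
Codon 5: GCU Ala / GCU Ala — identical.
Codon 6: UCG Ser / UCU Ser — synonymous.
Synonymous differences: 2.

2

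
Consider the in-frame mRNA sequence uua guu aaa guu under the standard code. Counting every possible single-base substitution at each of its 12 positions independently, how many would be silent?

Codon 1 (UUA, Leu): 2 synonymous substitutions.
Codon 2 (GUU, Val): 3 synonymous substitutions.
Codon 3 (AAA, Lys): 1 synonymous substitution.
Codon 4 (GUU, Val): 3 synonymous substitutions.
Total: 2 + 3 + 1 + 3 = 9.

9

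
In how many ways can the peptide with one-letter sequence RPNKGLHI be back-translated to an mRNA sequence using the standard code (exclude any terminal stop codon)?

Arg: 6 codons.
Pro: 4 codons.
Asn: 2 codons.
Lys: 2 codons.
Gly: 4 codons.
Leu: 6 codons.
His: 2 codons.
Ile: 3 codons.
6 × 4 × 2 × 2 × 4 × 6 × 2 × 3 = 13824.

13824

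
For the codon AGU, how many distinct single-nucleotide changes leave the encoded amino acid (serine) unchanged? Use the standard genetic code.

1

Position 1: none → 0 synonymous.
Position 2: none → 0 synonymous.
Position 3: AGC → 1 synonymous.
Total: 0 + 0 + 1 = 1.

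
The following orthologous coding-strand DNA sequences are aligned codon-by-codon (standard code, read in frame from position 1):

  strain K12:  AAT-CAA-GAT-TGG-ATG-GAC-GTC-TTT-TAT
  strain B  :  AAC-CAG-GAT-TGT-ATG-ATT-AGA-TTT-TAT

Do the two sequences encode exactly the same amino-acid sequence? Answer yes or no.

no

Codon 1: AAT Asn / AAC Asn — synonymous.
Codon 2: CAA Gln / CAG Gln — synonymous.
Codon 3: GAT Asp / GAT Asp — identical.
Codon 4: TGG Trp / TGT Cys — nonsynonymous.
Codon 5: ATG Met / ATG Met — identical.
Codon 6: GAC Asp / ATT Ile — nonsynonymous.
Codon 7: GTC Val / AGA Arg — nonsynonymous.
Codon 8: TTT Phe / TTT Phe — identical.
Codon 9: TAT Tyr / TAT Tyr — identical.
Nonsynonymous differences: 3 → different protein.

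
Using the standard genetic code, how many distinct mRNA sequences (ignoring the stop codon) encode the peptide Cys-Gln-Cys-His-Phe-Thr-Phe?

Cys: 2 codons.
Gln: 2 codons.
Cys: 2 codons.
His: 2 codons.
Phe: 2 codons.
Thr: 4 codons.
Phe: 2 codons.
2 × 2 × 2 × 2 × 2 × 4 × 2 = 256.

256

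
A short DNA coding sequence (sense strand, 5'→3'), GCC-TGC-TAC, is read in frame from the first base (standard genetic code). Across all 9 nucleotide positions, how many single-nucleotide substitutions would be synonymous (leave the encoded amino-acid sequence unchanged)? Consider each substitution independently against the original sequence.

Codon 1 (GCC, Ala): 3 synonymous substitutions.
Codon 2 (TGC, Cys): 1 synonymous substitution.
Codon 3 (TAC, Tyr): 1 synonymous substitution.
Total: 3 + 1 + 1 = 5.

5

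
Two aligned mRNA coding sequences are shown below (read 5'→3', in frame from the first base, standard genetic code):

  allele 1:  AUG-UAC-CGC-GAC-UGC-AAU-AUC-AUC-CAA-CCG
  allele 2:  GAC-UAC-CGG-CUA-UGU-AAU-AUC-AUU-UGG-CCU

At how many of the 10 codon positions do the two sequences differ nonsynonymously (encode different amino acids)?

3

Codon 1: AUG Met / GAC Asp — nonsynonymous.
Codon 2: UAC Tyr / UAC Tyr — identical.
Codon 3: CGC Arg / CGG Arg — synonymous.
Codon 4: GAC Asp / CUA Leu — nonsynonymous.
Codon 5: UGC Cys / UGU Cys — synonymous.
Codon 6: AAU Asn / AAU Asn — identical.
Codon 7: AUC Ile / AUC Ile — identical.
Codon 8: AUC Ile / AUU Ile — synonymous.
Codon 9: CAA Gln / UGG Trp — nonsynonymous.
Codon 10: CCG Pro / CCU Pro — synonymous.
Nonsynonymous differences: 3.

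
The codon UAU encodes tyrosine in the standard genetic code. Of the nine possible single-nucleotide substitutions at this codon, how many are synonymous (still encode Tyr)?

1

Position 1: none → 0 synonymous.
Position 2: none → 0 synonymous.
Position 3: UAC → 1 synonymous.
Total: 0 + 0 + 1 = 1.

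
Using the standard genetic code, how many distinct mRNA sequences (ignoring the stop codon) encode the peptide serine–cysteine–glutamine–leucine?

144

Ser: 6 codons.
Cys: 2 codons.
Gln: 2 codons.
Leu: 6 codons.
6 × 2 × 2 × 6 = 144.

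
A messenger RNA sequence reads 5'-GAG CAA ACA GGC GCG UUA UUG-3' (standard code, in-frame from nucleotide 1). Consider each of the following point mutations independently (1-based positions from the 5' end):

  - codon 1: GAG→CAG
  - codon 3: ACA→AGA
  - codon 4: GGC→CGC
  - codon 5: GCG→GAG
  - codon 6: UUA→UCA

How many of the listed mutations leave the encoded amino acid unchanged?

0

Codon 1: GAG (Glu) → CAG (Gln) — missense.
Codon 3: ACA (Thr) → AGA (Arg) — missense.
Codon 4: GGC (Gly) → CGC (Arg) — missense.
Codon 5: GCG (Ala) → GAG (Glu) — missense.
Codon 6: UUA (Leu) → UCA (Ser) — missense.
Synonymous: 0 of 5.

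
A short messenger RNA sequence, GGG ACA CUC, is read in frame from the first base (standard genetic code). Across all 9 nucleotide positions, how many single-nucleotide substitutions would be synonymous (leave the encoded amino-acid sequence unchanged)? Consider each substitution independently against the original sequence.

9

Codon 1 (GGG, Gly): 3 synonymous substitutions.
Codon 2 (ACA, Thr): 3 synonymous substitutions.
Codon 3 (CUC, Leu): 3 synonymous substitutions.
Total: 3 + 3 + 3 = 9.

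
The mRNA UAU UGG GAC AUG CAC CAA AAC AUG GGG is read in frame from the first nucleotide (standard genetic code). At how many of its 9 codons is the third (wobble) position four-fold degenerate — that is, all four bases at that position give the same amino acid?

1

Codon 1 UAU (Tyr): third position 2-fold.
Codon 2 UGG (Trp): third position 1-fold.
Codon 3 GAC (Asp): third position 2-fold.
Codon 4 AUG (Met): third position 1-fold.
Codon 5 CAC (His): third position 2-fold.
Codon 6 CAA (Gln): third position 2-fold.
Codon 7 AAC (Asn): third position 2-fold.
Codon 8 AUG (Met): third position 1-fold.
Codon 9 GGG (Gly): third position 4-fold.
Four-fold degenerate third positions: 1.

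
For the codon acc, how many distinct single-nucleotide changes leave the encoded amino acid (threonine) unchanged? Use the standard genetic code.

3

Position 1: none → 0 synonymous.
Position 2: none → 0 synonymous.
Position 3: ACU, ACA, ACG → 3 synonymous.
Total: 0 + 0 + 3 = 3.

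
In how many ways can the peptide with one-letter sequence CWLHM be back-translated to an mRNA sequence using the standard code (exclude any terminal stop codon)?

Cys: 2 codons.
Trp: 1 codon.
Leu: 6 codons.
His: 2 codons.
Met: 1 codon.
2 × 1 × 6 × 2 × 1 = 24.

24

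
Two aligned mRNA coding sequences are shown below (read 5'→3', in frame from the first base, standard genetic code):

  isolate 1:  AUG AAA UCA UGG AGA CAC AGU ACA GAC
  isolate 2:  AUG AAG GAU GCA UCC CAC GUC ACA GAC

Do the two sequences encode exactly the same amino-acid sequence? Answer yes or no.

no

Codon 1: AUG Met / AUG Met — identical.
Codon 2: AAA Lys / AAG Lys — synonymous.
Codon 3: UCA Ser / GAU Asp — nonsynonymous.
Codon 4: UGG Trp / GCA Ala — nonsynonymous.
Codon 5: AGA Arg / UCC Ser — nonsynonymous.
Codon 6: CAC His / CAC His — identical.
Codon 7: AGU Ser / GUC Val — nonsynonymous.
Codon 8: ACA Thr / ACA Thr — identical.
Codon 9: GAC Asp / GAC Asp — identical.
Nonsynonymous differences: 4 → different protein.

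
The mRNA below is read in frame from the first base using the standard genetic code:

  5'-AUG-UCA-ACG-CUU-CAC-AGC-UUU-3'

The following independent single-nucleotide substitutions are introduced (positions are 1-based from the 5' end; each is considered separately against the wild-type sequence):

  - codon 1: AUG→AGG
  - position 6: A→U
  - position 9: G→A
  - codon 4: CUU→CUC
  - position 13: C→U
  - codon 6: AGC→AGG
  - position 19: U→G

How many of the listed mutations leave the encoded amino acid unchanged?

Codon 1: AUG (Met) → AGG (Arg) — missense.
Codon 2: UCA (Ser) → UCU (Ser) — synonymous.
Codon 3: ACG (Thr) → ACA (Thr) — synonymous.
Codon 4: CUU (Leu) → CUC (Leu) — synonymous.
Codon 5: CAC (His) → UAC (Tyr) — missense.
Codon 6: AGC (Ser) → AGG (Arg) — missense.
Codon 7: UUU (Phe) → GUU (Val) — missense.
Synonymous: 3 of 7.

3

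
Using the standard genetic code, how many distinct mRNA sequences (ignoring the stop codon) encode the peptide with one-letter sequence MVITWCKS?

Met: 1 codon.
Val: 4 codons.
Ile: 3 codons.
Thr: 4 codons.
Trp: 1 codon.
Cys: 2 codons.
Lys: 2 codons.
Ser: 6 codons.
1 × 4 × 3 × 4 × 1 × 2 × 2 × 6 = 1152.

1152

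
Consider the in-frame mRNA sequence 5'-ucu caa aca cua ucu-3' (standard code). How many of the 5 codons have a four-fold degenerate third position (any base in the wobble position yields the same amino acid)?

4

Codon 1 UCU (Ser): third position 4-fold.
Codon 2 CAA (Gln): third position 2-fold.
Codon 3 ACA (Thr): third position 4-fold.
Codon 4 CUA (Leu): third position 4-fold.
Codon 5 UCU (Ser): third position 4-fold.
Four-fold degenerate third positions: 4.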